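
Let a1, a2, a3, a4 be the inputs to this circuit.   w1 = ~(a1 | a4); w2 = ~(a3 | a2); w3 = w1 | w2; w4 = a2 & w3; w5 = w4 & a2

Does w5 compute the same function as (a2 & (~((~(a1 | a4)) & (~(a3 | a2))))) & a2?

No

w1 = ~(a1 | a4)
w2 = ~(a3 | a2)
w3 = w1 | w2 = (~(a1 | a4)) | (~(a3 | a2))
w4 = a2 & w3 = a2 & ((~(a1 | a4)) | (~(a3 | a2)))
w5 = w4 & a2 = (a2 & ((~(a1 | a4)) | (~(a3 | a2)))) & a2
At a1=0, a2=1, a3=0, a4=1: circuit gives 0, formula gives 1.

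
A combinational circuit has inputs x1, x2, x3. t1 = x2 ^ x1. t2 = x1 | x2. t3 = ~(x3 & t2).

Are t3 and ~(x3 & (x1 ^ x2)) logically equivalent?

t2 = x1 | x2
t3 = ~(x3 & t2) = ~(x3 & (x1 | x2))
At x1=1, x2=1, x3=1: circuit gives 0, formula gives 1.

No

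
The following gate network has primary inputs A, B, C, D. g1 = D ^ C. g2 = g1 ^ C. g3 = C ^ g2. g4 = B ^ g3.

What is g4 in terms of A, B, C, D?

g1 = D ^ C
g2 = g1 ^ C = (D ^ C) ^ C
g3 = C ^ g2 = C ^ ((D ^ C) ^ C)
g4 = B ^ g3 = B ^ (C ^ ((D ^ C) ^ C))

B ^ (C ^ ((D ^ C) ^ C))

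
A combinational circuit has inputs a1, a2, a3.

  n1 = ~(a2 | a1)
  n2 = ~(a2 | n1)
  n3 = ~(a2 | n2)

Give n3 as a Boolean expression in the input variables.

n1 = ~(a2 | a1)
n2 = ~(a2 | n1) = ~(a2 | (~(a2 | a1)))
n3 = ~(a2 | n2) = ~(a2 | (~(a2 | (~(a2 | a1)))))

~(a2 | (~(a2 | (~(a2 | a1)))))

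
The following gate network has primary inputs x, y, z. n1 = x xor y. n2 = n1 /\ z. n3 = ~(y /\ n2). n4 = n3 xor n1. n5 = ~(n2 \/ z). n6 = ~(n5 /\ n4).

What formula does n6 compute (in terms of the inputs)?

~((~(((x xor y) /\ z) \/ z)) /\ ((~(y /\ ((x xor y) /\ z))) xor (x xor y)))

n1 = x xor y
n2 = n1 /\ z = (x xor y) /\ z
n3 = ~(y /\ n2) = ~(y /\ ((x xor y) /\ z))
n4 = n3 xor n1 = (~(y /\ ((x xor y) /\ z))) xor (x xor y)
n5 = ~(n2 \/ z) = ~(((x xor y) /\ z) \/ z)
n6 = ~(n5 /\ n4) = ~((~(((x xor y) /\ z) \/ z)) /\ ((~(y /\ ((x xor y) /\ z))) xor (x xor y)))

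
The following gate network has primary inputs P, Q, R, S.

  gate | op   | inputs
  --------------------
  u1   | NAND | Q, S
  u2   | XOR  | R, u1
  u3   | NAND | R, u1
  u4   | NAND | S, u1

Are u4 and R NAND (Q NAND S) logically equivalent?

u1 = Q NAND S
u4 = S NAND u1 = S NAND (Q NAND S)
At P=0, Q=0, R=0, S=1: circuit gives 0, formula gives 1.

No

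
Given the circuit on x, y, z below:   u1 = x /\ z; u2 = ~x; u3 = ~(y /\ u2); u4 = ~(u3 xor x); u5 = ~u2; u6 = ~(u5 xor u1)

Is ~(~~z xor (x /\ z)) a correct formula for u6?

u1 = x /\ z
u2 = ~x
u5 = ~u2 = ~~x
u6 = ~(u5 xor u1) = ~(~~x xor (x /\ z))
At x=0, y=0, z=1: circuit gives 1, formula gives 0.

No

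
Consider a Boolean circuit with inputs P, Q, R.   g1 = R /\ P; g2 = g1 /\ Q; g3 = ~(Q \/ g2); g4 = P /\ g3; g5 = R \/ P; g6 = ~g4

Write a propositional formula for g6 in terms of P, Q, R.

~(P /\ (~(Q \/ ((R /\ P) /\ Q))))

g1 = R /\ P
g2 = g1 /\ Q = (R /\ P) /\ Q
g3 = ~(Q \/ g2) = ~(Q \/ ((R /\ P) /\ Q))
g4 = P /\ g3 = P /\ (~(Q \/ ((R /\ P) /\ Q)))
g6 = ~g4 = ~(P /\ (~(Q \/ ((R /\ P) /\ Q))))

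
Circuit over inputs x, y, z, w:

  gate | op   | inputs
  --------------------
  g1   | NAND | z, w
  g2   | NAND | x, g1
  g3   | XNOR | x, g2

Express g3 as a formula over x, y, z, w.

g1 = z NAND w
g2 = x NAND g1 = x NAND (z NAND w)
g3 = x XNOR g2 = x XNOR (x NAND (z NAND w))

x XNOR (x NAND (z NAND w))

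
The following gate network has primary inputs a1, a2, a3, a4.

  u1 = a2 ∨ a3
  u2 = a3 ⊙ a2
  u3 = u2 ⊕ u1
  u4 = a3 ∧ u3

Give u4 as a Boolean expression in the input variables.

a3 ∧ ((a3 ⊙ a2) ⊕ (a2 ∨ a3))

u1 = a2 ∨ a3
u2 = a3 ⊙ a2
u3 = u2 ⊕ u1 = (a3 ⊙ a2) ⊕ (a2 ∨ a3)
u4 = a3 ∧ u3 = a3 ∧ ((a3 ⊙ a2) ⊕ (a2 ∨ a3))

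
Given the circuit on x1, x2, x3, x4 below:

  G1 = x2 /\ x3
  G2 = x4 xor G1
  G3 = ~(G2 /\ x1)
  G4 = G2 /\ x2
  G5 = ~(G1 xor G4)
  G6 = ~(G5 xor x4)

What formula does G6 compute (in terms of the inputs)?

G1 = x2 /\ x3
G2 = x4 xor G1 = x4 xor (x2 /\ x3)
G4 = G2 /\ x2 = (x4 xor (x2 /\ x3)) /\ x2
G5 = ~(G1 xor G4) = ~((x2 /\ x3) xor ((x4 xor (x2 /\ x3)) /\ x2))
G6 = ~(G5 xor x4) = ~((~((x2 /\ x3) xor ((x4 xor (x2 /\ x3)) /\ x2))) xor x4)

~((~((x2 /\ x3) xor ((x4 xor (x2 /\ x3)) /\ x2))) xor x4)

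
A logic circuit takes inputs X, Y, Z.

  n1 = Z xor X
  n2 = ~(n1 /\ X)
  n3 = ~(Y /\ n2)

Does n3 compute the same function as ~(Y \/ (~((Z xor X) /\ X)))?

n1 = Z xor X
n2 = ~(n1 /\ X) = ~((Z xor X) /\ X)
n3 = ~(Y /\ n2) = ~(Y /\ (~((Z xor X) /\ X)))
At X=0, Y=0, Z=0: circuit gives 1, formula gives 0.

No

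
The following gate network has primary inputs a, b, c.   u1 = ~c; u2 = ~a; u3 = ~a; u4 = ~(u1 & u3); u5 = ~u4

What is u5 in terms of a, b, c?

u1 = ~c
u3 = ~a
u4 = ~(u1 & u3) = ~(~c & ~a)
u5 = ~u4 = ~(~(~c & ~a))

~(~(~c & ~a))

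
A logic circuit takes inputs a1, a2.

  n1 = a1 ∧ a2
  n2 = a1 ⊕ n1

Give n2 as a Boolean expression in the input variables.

n1 = a1 ∧ a2
n2 = a1 ⊕ n1 = a1 ⊕ (a1 ∧ a2)

a1 ⊕ (a1 ∧ a2)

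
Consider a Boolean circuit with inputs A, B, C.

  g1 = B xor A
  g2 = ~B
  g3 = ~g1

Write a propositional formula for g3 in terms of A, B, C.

g1 = B xor A
g3 = ~g1 = ~(B xor A)

~(B xor A)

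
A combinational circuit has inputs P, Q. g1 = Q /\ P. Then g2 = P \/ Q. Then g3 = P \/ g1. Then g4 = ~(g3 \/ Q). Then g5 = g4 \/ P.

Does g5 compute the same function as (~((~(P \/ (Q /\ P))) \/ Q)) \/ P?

No

g1 = Q /\ P
g3 = P \/ g1 = P \/ (Q /\ P)
g4 = ~(g3 \/ Q) = ~((P \/ (Q /\ P)) \/ Q)
g5 = g4 \/ P = (~((P \/ (Q /\ P)) \/ Q)) \/ P
At P=0, Q=0: circuit gives 1, formula gives 0.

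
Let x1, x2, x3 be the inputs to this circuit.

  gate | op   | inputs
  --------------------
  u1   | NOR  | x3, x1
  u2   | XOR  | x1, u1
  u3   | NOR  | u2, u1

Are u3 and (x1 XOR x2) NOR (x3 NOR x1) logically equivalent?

No

u1 = x3 NOR x1
u2 = x1 XOR u1 = x1 XOR (x3 NOR x1)
u3 = u2 NOR u1 = (x1 XOR (x3 NOR x1)) NOR (x3 NOR x1)
At x1=0, x2=1, x3=1: circuit gives 1, formula gives 0.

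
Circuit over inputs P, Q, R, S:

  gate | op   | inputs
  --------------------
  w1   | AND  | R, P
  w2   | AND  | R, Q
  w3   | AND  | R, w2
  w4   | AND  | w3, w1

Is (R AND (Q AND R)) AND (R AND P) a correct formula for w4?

w1 = R AND P
w2 = R AND Q
w3 = R AND w2 = R AND (R AND Q)
w4 = w3 AND w1 = (R AND (R AND Q)) AND (R AND P)
At P=0, Q=0, R=0, S=0: circuit gives 0, formula gives 0.
At P=1, Q=1, R=1, S=0: circuit gives 1, formula gives 1.
Agrees on all 16 inputs.

Yes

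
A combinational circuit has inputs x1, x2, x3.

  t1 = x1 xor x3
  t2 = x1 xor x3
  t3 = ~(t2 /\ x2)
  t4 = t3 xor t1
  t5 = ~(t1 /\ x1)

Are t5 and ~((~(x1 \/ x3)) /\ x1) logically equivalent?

t1 = x1 xor x3
t5 = ~(t1 /\ x1) = ~((x1 xor x3) /\ x1)
At x1=1, x2=0, x3=0: circuit gives 0, formula gives 1.

No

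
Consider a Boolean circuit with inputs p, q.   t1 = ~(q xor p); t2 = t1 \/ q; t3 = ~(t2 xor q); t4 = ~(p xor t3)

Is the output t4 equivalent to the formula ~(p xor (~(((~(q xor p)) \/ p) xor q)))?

No

t1 = ~(q xor p)
t2 = t1 \/ q = (~(q xor p)) \/ q
t3 = ~(t2 xor q) = ~(((~(q xor p)) \/ q) xor q)
t4 = ~(p xor t3) = ~(p xor (~(((~(q xor p)) \/ q) xor q)))
At p=0, q=1: circuit gives 0, formula gives 1.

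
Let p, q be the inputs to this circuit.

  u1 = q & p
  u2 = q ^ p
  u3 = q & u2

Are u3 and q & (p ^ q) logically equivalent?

Yes

u2 = q ^ p
u3 = q & u2 = q & (q ^ p)
At p=0, q=0: circuit gives 0, formula gives 0.
At p=0, q=1: circuit gives 1, formula gives 1.
Agrees on all 4 inputs.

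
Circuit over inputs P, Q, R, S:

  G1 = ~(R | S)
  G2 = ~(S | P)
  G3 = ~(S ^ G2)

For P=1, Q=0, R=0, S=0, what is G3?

G2 = ~(0 | 1) = 0
G3 = ~(0 ^ 0) = 1

1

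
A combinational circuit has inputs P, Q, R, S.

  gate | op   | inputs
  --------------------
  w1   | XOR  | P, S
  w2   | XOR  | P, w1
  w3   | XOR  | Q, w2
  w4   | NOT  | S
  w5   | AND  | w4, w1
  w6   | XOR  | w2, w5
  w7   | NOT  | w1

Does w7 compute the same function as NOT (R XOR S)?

No

w1 = P XOR S
w7 = NOT w1 = NOT (P XOR S)
At P=0, Q=0, R=1, S=0: circuit gives 1, formula gives 0.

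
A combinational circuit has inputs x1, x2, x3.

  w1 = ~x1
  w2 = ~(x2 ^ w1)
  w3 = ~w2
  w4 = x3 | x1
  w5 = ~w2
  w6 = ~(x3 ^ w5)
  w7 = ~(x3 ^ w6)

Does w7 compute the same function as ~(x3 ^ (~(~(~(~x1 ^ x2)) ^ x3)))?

w1 = ~x1
w2 = ~(x2 ^ w1) = ~(x2 ^ ~x1)
w5 = ~w2 = ~(~(x2 ^ ~x1))
w6 = ~(x3 ^ w5) = ~(x3 ^ ~(~(x2 ^ ~x1)))
w7 = ~(x3 ^ w6) = ~(x3 ^ (~(x3 ^ ~(~(x2 ^ ~x1)))))
At x1=0, x2=1, x3=0: circuit gives 0, formula gives 0.
At x1=0, x2=0, x3=0: circuit gives 1, formula gives 1.
Agrees on all 8 inputs.

Yes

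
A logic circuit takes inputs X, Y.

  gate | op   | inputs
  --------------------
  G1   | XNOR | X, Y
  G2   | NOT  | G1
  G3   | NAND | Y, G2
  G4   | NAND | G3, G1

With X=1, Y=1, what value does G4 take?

G1 = 1 XNOR 1 = 1
G2 = NOT 1 = 0
G3 = 1 NAND 0 = 1
G4 = 1 NAND 1 = 0

0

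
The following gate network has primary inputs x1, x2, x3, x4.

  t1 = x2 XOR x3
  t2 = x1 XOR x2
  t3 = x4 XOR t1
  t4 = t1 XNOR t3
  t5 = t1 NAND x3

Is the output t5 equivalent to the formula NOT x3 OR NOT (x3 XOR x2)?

Yes

t1 = x2 XOR x3
t5 = t1 NAND x3 = (x2 XOR x3) NAND x3
At x1=0, x2=0, x3=1, x4=0: circuit gives 0, formula gives 0.
At x1=0, x2=0, x3=0, x4=0: circuit gives 1, formula gives 1.
Agrees on all 16 inputs.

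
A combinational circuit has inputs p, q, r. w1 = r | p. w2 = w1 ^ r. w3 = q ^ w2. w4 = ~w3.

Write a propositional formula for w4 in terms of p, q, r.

~(q ^ ((r | p) ^ r))

w1 = r | p
w2 = w1 ^ r = (r | p) ^ r
w3 = q ^ w2 = q ^ ((r | p) ^ r)
w4 = ~w3 = ~(q ^ ((r | p) ^ r))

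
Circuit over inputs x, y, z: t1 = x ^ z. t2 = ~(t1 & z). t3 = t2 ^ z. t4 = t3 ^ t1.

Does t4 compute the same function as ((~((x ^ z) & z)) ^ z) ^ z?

t1 = x ^ z
t2 = ~(t1 & z) = ~((x ^ z) & z)
t3 = t2 ^ z = (~((x ^ z) & z)) ^ z
t4 = t3 ^ t1 = ((~((x ^ z) & z)) ^ z) ^ (x ^ z)
At x=1, y=0, z=0: circuit gives 0, formula gives 1.

No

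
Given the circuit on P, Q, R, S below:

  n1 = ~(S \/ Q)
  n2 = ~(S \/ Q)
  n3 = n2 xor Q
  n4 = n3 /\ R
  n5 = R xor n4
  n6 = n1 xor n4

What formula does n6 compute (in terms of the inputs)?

n1 = ~(S \/ Q)
n2 = ~(S \/ Q)
n3 = n2 xor Q = (~(S \/ Q)) xor Q
n4 = n3 /\ R = ((~(S \/ Q)) xor Q) /\ R
n6 = n1 xor n4 = (~(S \/ Q)) xor (((~(S \/ Q)) xor Q) /\ R)

(~(S \/ Q)) xor (((~(S \/ Q)) xor Q) /\ R)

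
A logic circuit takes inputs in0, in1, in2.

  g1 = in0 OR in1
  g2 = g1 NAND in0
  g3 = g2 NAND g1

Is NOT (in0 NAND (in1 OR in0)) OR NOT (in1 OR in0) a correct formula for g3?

Yes

g1 = in0 OR in1
g2 = g1 NAND in0 = (in0 OR in1) NAND in0
g3 = g2 NAND g1 = ((in0 OR in1) NAND in0) NAND (in0 OR in1)
At in0=0, in1=1, in2=0: circuit gives 0, formula gives 0.
At in0=0, in1=0, in2=0: circuit gives 1, formula gives 1.
Agrees on all 8 inputs.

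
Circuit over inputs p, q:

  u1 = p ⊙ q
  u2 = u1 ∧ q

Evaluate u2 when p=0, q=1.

0

u1 = 0 ⊙ 1 = 0
u2 = 0 ∧ 1 = 0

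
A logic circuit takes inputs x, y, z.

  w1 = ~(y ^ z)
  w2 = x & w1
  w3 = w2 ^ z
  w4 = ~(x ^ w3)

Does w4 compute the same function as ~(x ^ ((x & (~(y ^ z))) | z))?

w1 = ~(y ^ z)
w2 = x & w1 = x & (~(y ^ z))
w3 = w2 ^ z = (x & (~(y ^ z))) ^ z
w4 = ~(x ^ w3) = ~(x ^ ((x & (~(y ^ z))) ^ z))
At x=1, y=1, z=1: circuit gives 0, formula gives 1.

No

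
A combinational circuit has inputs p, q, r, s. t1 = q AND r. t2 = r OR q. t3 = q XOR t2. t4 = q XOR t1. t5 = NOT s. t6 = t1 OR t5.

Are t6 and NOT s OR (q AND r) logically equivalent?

Yes

t1 = q AND r
t5 = NOT s
t6 = t1 OR t5 = (q AND r) OR NOT s
At p=0, q=0, r=0, s=1: circuit gives 0, formula gives 0.
At p=0, q=0, r=0, s=0: circuit gives 1, formula gives 1.
Agrees on all 16 inputs.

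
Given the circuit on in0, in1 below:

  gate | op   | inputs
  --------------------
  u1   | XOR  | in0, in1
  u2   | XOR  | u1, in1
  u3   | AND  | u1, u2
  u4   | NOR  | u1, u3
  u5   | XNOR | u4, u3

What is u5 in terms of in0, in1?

((in0 XOR in1) NOR ((in0 XOR in1) AND ((in0 XOR in1) XOR in1))) XNOR ((in0 XOR in1) AND ((in0 XOR in1) XOR in1))

u1 = in0 XOR in1
u2 = u1 XOR in1 = (in0 XOR in1) XOR in1
u3 = u1 AND u2 = (in0 XOR in1) AND ((in0 XOR in1) XOR in1)
u4 = u1 NOR u3 = (in0 XOR in1) NOR ((in0 XOR in1) AND ((in0 XOR in1) XOR in1))
u5 = u4 XNOR u3 = ((in0 XOR in1) NOR ((in0 XOR in1) AND ((in0 XOR in1) XOR in1))) XNOR ((in0 XOR in1) AND ((in0 XOR in1) XOR in1))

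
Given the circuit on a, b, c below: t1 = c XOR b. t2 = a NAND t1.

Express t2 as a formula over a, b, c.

a NAND (c XOR b)

t1 = c XOR b
t2 = a NAND t1 = a NAND (c XOR b)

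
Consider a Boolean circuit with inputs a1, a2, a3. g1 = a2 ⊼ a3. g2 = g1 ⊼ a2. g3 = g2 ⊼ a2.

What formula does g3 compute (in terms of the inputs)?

g1 = a2 ⊼ a3
g2 = g1 ⊼ a2 = (a2 ⊼ a3) ⊼ a2
g3 = g2 ⊼ a2 = ((a2 ⊼ a3) ⊼ a2) ⊼ a2

((a2 ⊼ a3) ⊼ a2) ⊼ a2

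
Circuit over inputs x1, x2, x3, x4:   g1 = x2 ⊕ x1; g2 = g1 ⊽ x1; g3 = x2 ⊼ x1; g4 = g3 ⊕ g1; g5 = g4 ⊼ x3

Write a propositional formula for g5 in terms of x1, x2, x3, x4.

((x2 ⊼ x1) ⊕ (x2 ⊕ x1)) ⊼ x3

g1 = x2 ⊕ x1
g3 = x2 ⊼ x1
g4 = g3 ⊕ g1 = (x2 ⊼ x1) ⊕ (x2 ⊕ x1)
g5 = g4 ⊼ x3 = ((x2 ⊼ x1) ⊕ (x2 ⊕ x1)) ⊼ x3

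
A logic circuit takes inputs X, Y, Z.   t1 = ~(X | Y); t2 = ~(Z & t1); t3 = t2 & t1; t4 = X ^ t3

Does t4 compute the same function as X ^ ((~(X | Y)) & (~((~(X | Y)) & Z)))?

Yes

t1 = ~(X | Y)
t2 = ~(Z & t1) = ~(Z & (~(X | Y)))
t3 = t2 & t1 = (~(Z & (~(X | Y)))) & (~(X | Y))
t4 = X ^ t3 = X ^ ((~(Z & (~(X | Y)))) & (~(X | Y)))
At X=0, Y=0, Z=1: circuit gives 0, formula gives 0.
At X=0, Y=0, Z=0: circuit gives 1, formula gives 1.
Agrees on all 8 inputs.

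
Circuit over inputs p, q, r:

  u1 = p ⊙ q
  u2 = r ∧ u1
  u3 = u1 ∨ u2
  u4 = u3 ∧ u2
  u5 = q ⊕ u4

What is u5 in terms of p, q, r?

u1 = p ⊙ q
u2 = r ∧ u1 = r ∧ (p ⊙ q)
u3 = u1 ∨ u2 = (p ⊙ q) ∨ (r ∧ (p ⊙ q))
u4 = u3 ∧ u2 = ((p ⊙ q) ∨ (r ∧ (p ⊙ q))) ∧ (r ∧ (p ⊙ q))
u5 = q ⊕ u4 = q ⊕ (((p ⊙ q) ∨ (r ∧ (p ⊙ q))) ∧ (r ∧ (p ⊙ q)))

q ⊕ (((p ⊙ q) ∨ (r ∧ (p ⊙ q))) ∧ (r ∧ (p ⊙ q)))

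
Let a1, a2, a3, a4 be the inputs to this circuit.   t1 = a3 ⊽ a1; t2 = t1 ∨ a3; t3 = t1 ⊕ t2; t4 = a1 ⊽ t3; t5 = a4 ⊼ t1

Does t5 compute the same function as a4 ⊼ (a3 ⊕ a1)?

No

t1 = a3 ⊽ a1
t5 = a4 ⊼ t1 = a4 ⊼ (a3 ⊽ a1)
At a1=0, a2=0, a3=0, a4=1: circuit gives 0, formula gives 1.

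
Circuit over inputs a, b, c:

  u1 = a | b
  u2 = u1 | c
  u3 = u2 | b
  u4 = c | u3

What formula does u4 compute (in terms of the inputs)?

c | (((a | b) | c) | b)

u1 = a | b
u2 = u1 | c = (a | b) | c
u3 = u2 | b = ((a | b) | c) | b
u4 = c | u3 = c | (((a | b) | c) | b)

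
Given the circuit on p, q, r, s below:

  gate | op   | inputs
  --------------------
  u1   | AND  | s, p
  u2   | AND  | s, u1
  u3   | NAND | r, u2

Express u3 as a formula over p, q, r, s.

u1 = s AND p
u2 = s AND u1 = s AND (s AND p)
u3 = r NAND u2 = r NAND (s AND (s AND p))

r NAND (s AND (s AND p))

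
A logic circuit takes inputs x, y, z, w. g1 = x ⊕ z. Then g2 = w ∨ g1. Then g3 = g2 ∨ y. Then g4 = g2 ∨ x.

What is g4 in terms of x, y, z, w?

(w ∨ (x ⊕ z)) ∨ x

g1 = x ⊕ z
g2 = w ∨ g1 = w ∨ (x ⊕ z)
g4 = g2 ∨ x = (w ∨ (x ⊕ z)) ∨ x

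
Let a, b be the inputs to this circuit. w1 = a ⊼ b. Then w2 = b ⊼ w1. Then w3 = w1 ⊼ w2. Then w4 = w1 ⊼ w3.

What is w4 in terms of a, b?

(a ⊼ b) ⊼ ((a ⊼ b) ⊼ (b ⊼ (a ⊼ b)))

w1 = a ⊼ b
w2 = b ⊼ w1 = b ⊼ (a ⊼ b)
w3 = w1 ⊼ w2 = (a ⊼ b) ⊼ (b ⊼ (a ⊼ b))
w4 = w1 ⊼ w3 = (a ⊼ b) ⊼ ((a ⊼ b) ⊼ (b ⊼ (a ⊼ b)))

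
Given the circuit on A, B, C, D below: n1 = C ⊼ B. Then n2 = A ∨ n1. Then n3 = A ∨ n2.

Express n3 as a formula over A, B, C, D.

n1 = C ⊼ B
n2 = A ∨ n1 = A ∨ (C ⊼ B)
n3 = A ∨ n2 = A ∨ (A ∨ (C ⊼ B))

A ∨ (A ∨ (C ⊼ B))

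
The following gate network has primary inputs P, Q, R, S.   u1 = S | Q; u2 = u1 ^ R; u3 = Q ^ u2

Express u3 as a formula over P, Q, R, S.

u1 = S | Q
u2 = u1 ^ R = (S | Q) ^ R
u3 = Q ^ u2 = Q ^ ((S | Q) ^ R)

Q ^ ((S | Q) ^ R)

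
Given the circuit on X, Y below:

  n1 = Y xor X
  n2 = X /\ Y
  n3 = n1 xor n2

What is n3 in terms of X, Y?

n1 = Y xor X
n2 = X /\ Y
n3 = n1 xor n2 = (Y xor X) xor (X /\ Y)

(Y xor X) xor (X /\ Y)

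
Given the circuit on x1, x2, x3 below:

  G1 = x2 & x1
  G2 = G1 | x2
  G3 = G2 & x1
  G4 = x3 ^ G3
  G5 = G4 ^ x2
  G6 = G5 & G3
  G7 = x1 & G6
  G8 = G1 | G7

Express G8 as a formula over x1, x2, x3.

(x2 & x1) | (x1 & (((x3 ^ (((x2 & x1) | x2) & x1)) ^ x2) & (((x2 & x1) | x2) & x1)))

G1 = x2 & x1
G2 = G1 | x2 = (x2 & x1) | x2
G3 = G2 & x1 = ((x2 & x1) | x2) & x1
G4 = x3 ^ G3 = x3 ^ (((x2 & x1) | x2) & x1)
G5 = G4 ^ x2 = (x3 ^ (((x2 & x1) | x2) & x1)) ^ x2
G6 = G5 & G3 = ((x3 ^ (((x2 & x1) | x2) & x1)) ^ x2) & (((x2 & x1) | x2) & x1)
G7 = x1 & G6 = x1 & (((x3 ^ (((x2 & x1) | x2) & x1)) ^ x2) & (((x2 & x1) | x2) & x1))
G8 = G1 | G7 = (x2 & x1) | (x1 & (((x3 ^ (((x2 & x1) | x2) & x1)) ^ x2) & (((x2 & x1) | x2) & x1)))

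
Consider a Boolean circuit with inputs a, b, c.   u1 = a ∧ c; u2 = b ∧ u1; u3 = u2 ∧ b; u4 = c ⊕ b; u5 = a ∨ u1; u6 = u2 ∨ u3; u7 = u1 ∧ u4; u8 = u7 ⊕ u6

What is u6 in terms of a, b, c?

u1 = a ∧ c
u2 = b ∧ u1 = b ∧ (a ∧ c)
u3 = u2 ∧ b = (b ∧ (a ∧ c)) ∧ b
u6 = u2 ∨ u3 = (b ∧ (a ∧ c)) ∨ ((b ∧ (a ∧ c)) ∧ b)

(b ∧ (a ∧ c)) ∨ ((b ∧ (a ∧ c)) ∧ b)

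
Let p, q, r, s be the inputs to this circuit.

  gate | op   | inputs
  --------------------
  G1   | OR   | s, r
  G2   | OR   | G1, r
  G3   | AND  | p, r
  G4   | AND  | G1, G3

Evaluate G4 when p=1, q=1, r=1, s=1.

G1 = 1 OR 1 = 1
G3 = 1 AND 1 = 1
G4 = 1 AND 1 = 1

1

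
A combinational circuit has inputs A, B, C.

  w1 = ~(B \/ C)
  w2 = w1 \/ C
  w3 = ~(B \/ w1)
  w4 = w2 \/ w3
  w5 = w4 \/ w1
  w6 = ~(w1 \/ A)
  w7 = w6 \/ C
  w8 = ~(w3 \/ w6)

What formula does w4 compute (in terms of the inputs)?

w1 = ~(B \/ C)
w2 = w1 \/ C = (~(B \/ C)) \/ C
w3 = ~(B \/ w1) = ~(B \/ (~(B \/ C)))
w4 = w2 \/ w3 = ((~(B \/ C)) \/ C) \/ (~(B \/ (~(B \/ C))))

((~(B \/ C)) \/ C) \/ (~(B \/ (~(B \/ C))))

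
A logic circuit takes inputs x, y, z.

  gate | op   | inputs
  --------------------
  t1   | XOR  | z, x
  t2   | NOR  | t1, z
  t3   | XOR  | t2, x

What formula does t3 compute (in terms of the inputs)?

t1 = z XOR x
t2 = t1 NOR z = (z XOR x) NOR z
t3 = t2 XOR x = ((z XOR x) NOR z) XOR x

((z XOR x) NOR z) XOR x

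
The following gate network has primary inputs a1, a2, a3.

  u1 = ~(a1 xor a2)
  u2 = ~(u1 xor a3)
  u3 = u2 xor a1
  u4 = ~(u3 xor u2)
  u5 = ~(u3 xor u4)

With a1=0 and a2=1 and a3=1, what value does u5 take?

0

u1 = ~(0 xor 1) = 0
u2 = ~(0 xor 1) = 0
u3 = 0 xor 0 = 0
u4 = ~(0 xor 0) = 1
u5 = ~(0 xor 1) = 0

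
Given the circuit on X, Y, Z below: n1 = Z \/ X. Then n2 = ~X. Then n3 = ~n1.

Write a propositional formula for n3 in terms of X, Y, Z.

~(Z \/ X)

n1 = Z \/ X
n3 = ~n1 = ~(Z \/ X)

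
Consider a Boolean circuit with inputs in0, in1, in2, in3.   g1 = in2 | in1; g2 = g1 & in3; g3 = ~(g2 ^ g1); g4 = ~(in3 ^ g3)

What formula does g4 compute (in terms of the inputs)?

g1 = in2 | in1
g2 = g1 & in3 = (in2 | in1) & in3
g3 = ~(g2 ^ g1) = ~(((in2 | in1) & in3) ^ (in2 | in1))
g4 = ~(in3 ^ g3) = ~(in3 ^ (~(((in2 | in1) & in3) ^ (in2 | in1))))

~(in3 ^ (~(((in2 | in1) & in3) ^ (in2 | in1))))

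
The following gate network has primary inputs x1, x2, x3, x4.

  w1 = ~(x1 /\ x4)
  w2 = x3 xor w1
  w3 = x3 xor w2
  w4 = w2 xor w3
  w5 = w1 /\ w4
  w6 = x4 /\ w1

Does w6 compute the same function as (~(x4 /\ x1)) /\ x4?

w1 = ~(x1 /\ x4)
w6 = x4 /\ w1 = x4 /\ (~(x1 /\ x4))
At x1=0, x2=0, x3=0, x4=0: circuit gives 0, formula gives 0.
At x1=0, x2=0, x3=0, x4=1: circuit gives 1, formula gives 1.
Agrees on all 16 inputs.

Yes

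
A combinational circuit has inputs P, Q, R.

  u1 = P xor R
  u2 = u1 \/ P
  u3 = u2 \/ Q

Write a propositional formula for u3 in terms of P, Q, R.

((P xor R) \/ P) \/ Q

u1 = P xor R
u2 = u1 \/ P = (P xor R) \/ P
u3 = u2 \/ Q = ((P xor R) \/ P) \/ Q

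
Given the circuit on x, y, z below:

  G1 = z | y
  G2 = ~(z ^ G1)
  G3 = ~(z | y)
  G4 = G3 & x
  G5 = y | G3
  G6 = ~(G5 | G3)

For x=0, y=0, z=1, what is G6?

G3 = ~(1 | 0) = 0
G5 = 0 | 0 = 0
G6 = ~(0 | 0) = 1

1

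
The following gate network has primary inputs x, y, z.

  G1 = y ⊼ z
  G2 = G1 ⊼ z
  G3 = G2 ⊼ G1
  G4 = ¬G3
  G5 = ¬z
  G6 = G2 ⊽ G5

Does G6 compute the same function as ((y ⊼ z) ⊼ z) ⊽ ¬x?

No

G1 = y ⊼ z
G2 = G1 ⊼ z = (y ⊼ z) ⊼ z
G5 = ¬z
G6 = G2 ⊽ G5 = ((y ⊼ z) ⊼ z) ⊽ ¬z
At x=0, y=0, z=1: circuit gives 1, formula gives 0.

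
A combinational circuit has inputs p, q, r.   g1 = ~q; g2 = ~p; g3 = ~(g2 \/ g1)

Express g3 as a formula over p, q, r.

g1 = ~q
g2 = ~p
g3 = ~(g2 \/ g1) = ~(~p \/ ~q)

~(~p \/ ~q)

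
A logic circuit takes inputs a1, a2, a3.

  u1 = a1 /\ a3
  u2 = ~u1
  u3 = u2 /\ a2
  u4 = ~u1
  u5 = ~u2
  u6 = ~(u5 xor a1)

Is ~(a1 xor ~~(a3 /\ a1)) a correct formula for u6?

Yes

u1 = a1 /\ a3
u2 = ~u1 = ~(a1 /\ a3)
u5 = ~u2 = ~~(a1 /\ a3)
u6 = ~(u5 xor a1) = ~(~~(a1 /\ a3) xor a1)
At a1=1, a2=0, a3=0: circuit gives 0, formula gives 0.
At a1=0, a2=0, a3=0: circuit gives 1, formula gives 1.
Agrees on all 8 inputs.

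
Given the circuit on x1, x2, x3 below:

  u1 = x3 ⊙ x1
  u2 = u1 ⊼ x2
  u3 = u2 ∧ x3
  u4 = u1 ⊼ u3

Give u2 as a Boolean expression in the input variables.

u1 = x3 ⊙ x1
u2 = u1 ⊼ x2 = (x3 ⊙ x1) ⊼ x2

(x3 ⊙ x1) ⊼ x2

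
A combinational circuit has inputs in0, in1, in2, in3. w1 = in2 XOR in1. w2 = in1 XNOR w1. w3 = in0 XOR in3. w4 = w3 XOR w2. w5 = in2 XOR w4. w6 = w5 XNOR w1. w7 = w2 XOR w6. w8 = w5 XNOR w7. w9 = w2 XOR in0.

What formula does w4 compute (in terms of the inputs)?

(in0 XOR in3) XOR (in1 XNOR (in2 XOR in1))

w1 = in2 XOR in1
w2 = in1 XNOR w1 = in1 XNOR (in2 XOR in1)
w3 = in0 XOR in3
w4 = w3 XOR w2 = (in0 XOR in3) XOR (in1 XNOR (in2 XOR in1))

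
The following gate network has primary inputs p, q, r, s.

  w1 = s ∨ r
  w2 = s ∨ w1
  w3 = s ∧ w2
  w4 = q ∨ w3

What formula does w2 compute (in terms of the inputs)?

w1 = s ∨ r
w2 = s ∨ w1 = s ∨ (s ∨ r)

s ∨ (s ∨ r)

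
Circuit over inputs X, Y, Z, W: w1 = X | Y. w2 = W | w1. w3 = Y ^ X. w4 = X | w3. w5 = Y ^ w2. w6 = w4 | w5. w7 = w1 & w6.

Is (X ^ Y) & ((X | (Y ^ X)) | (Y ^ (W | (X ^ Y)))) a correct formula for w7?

w1 = X | Y
w2 = W | w1 = W | (X | Y)
w3 = Y ^ X
w4 = X | w3 = X | (Y ^ X)
w5 = Y ^ w2 = Y ^ (W | (X | Y))
w6 = w4 | w5 = (X | (Y ^ X)) | (Y ^ (W | (X | Y)))
w7 = w1 & w6 = (X | Y) & ((X | (Y ^ X)) | (Y ^ (W | (X | Y))))
At X=1, Y=1, Z=0, W=0: circuit gives 1, formula gives 0.

No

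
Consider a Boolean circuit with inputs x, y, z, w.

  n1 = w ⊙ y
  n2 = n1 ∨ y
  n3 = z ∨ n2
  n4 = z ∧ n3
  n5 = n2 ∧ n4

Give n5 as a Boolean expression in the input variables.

n1 = w ⊙ y
n2 = n1 ∨ y = (w ⊙ y) ∨ y
n3 = z ∨ n2 = z ∨ ((w ⊙ y) ∨ y)
n4 = z ∧ n3 = z ∧ (z ∨ ((w ⊙ y) ∨ y))
n5 = n2 ∧ n4 = ((w ⊙ y) ∨ y) ∧ (z ∧ (z ∨ ((w ⊙ y) ∨ y)))

((w ⊙ y) ∨ y) ∧ (z ∧ (z ∨ ((w ⊙ y) ∨ y)))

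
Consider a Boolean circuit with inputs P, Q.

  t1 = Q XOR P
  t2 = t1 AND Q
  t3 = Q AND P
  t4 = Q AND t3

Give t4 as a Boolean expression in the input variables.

Q AND (Q AND P)

t3 = Q AND P
t4 = Q AND t3 = Q AND (Q AND P)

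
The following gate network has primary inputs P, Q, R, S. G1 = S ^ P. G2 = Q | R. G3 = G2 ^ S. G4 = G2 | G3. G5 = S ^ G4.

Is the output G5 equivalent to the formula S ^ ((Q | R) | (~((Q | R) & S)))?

No

G2 = Q | R
G3 = G2 ^ S = (Q | R) ^ S
G4 = G2 | G3 = (Q | R) | ((Q | R) ^ S)
G5 = S ^ G4 = S ^ ((Q | R) | ((Q | R) ^ S))
At P=0, Q=0, R=0, S=0: circuit gives 0, formula gives 1.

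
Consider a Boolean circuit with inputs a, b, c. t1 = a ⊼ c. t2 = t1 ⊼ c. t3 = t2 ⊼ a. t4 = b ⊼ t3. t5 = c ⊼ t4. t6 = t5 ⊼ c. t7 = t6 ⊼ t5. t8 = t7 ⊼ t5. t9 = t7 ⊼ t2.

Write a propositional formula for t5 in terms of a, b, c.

t1 = a ⊼ c
t2 = t1 ⊼ c = (a ⊼ c) ⊼ c
t3 = t2 ⊼ a = ((a ⊼ c) ⊼ c) ⊼ a
t4 = b ⊼ t3 = b ⊼ (((a ⊼ c) ⊼ c) ⊼ a)
t5 = c ⊼ t4 = c ⊼ (b ⊼ (((a ⊼ c) ⊼ c) ⊼ a))

c ⊼ (b ⊼ (((a ⊼ c) ⊼ c) ⊼ a))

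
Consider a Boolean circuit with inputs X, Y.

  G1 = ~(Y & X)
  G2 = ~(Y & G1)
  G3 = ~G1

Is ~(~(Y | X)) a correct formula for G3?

G1 = ~(Y & X)
G3 = ~G1 = ~(~(Y & X))
At X=0, Y=1: circuit gives 0, formula gives 1.

No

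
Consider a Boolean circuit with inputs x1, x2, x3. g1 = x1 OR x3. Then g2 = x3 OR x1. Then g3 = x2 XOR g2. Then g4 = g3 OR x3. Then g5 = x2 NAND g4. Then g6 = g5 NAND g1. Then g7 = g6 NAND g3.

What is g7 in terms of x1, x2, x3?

g1 = x1 OR x3
g2 = x3 OR x1
g3 = x2 XOR g2 = x2 XOR (x3 OR x1)
g4 = g3 OR x3 = (x2 XOR (x3 OR x1)) OR x3
g5 = x2 NAND g4 = x2 NAND ((x2 XOR (x3 OR x1)) OR x3)
g6 = g5 NAND g1 = (x2 NAND ((x2 XOR (x3 OR x1)) OR x3)) NAND (x1 OR x3)
g7 = g6 NAND g3 = ((x2 NAND ((x2 XOR (x3 OR x1)) OR x3)) NAND (x1 OR x3)) NAND (x2 XOR (x3 OR x1))

((x2 NAND ((x2 XOR (x3 OR x1)) OR x3)) NAND (x1 OR x3)) NAND (x2 XOR (x3 OR x1))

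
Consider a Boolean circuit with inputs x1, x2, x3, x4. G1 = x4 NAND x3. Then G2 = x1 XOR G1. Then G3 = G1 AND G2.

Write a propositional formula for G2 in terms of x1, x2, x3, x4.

x1 XOR (x4 NAND x3)

G1 = x4 NAND x3
G2 = x1 XOR G1 = x1 XOR (x4 NAND x3)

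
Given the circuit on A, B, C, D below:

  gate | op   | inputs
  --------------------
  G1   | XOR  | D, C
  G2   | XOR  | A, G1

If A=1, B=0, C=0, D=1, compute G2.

0

G1 = 1 XOR 0 = 1
G2 = 1 XOR 1 = 0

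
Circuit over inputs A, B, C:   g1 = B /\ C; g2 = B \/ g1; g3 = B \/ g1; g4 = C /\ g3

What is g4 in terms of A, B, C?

g1 = B /\ C
g3 = B \/ g1 = B \/ (B /\ C)
g4 = C /\ g3 = C /\ (B \/ (B /\ C))

C /\ (B \/ (B /\ C))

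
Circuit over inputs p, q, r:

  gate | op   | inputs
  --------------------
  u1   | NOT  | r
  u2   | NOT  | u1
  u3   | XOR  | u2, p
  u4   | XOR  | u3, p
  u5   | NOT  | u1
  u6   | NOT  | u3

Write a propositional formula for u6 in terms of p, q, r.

u1 = NOT r
u2 = NOT u1 = NOT NOT r
u3 = u2 XOR p = NOT NOT r XOR p
u6 = NOT u3 = NOT (NOT NOT r XOR p)

NOT (NOT NOT r XOR p)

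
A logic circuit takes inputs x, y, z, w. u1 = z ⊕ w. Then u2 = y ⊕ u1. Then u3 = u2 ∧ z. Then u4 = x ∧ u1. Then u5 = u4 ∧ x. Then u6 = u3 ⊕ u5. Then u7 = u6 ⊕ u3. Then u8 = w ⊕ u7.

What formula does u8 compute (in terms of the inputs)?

u1 = z ⊕ w
u2 = y ⊕ u1 = y ⊕ (z ⊕ w)
u3 = u2 ∧ z = (y ⊕ (z ⊕ w)) ∧ z
u4 = x ∧ u1 = x ∧ (z ⊕ w)
u5 = u4 ∧ x = (x ∧ (z ⊕ w)) ∧ x
u6 = u3 ⊕ u5 = ((y ⊕ (z ⊕ w)) ∧ z) ⊕ ((x ∧ (z ⊕ w)) ∧ x)
u7 = u6 ⊕ u3 = (((y ⊕ (z ⊕ w)) ∧ z) ⊕ ((x ∧ (z ⊕ w)) ∧ x)) ⊕ ((y ⊕ (z ⊕ w)) ∧ z)
u8 = w ⊕ u7 = w ⊕ ((((y ⊕ (z ⊕ w)) ∧ z) ⊕ ((x ∧ (z ⊕ w)) ∧ x)) ⊕ ((y ⊕ (z ⊕ w)) ∧ z))

w ⊕ ((((y ⊕ (z ⊕ w)) ∧ z) ⊕ ((x ∧ (z ⊕ w)) ∧ x)) ⊕ ((y ⊕ (z ⊕ w)) ∧ z))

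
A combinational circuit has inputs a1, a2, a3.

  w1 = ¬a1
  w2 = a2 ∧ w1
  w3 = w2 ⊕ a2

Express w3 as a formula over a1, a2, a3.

(a2 ∧ ¬a1) ⊕ a2

w1 = ¬a1
w2 = a2 ∧ w1 = a2 ∧ ¬a1
w3 = w2 ⊕ a2 = (a2 ∧ ¬a1) ⊕ a2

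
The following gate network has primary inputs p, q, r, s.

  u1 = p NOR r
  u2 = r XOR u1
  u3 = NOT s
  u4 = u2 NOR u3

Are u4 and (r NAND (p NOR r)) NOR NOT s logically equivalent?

u1 = p NOR r
u2 = r XOR u1 = r XOR (p NOR r)
u3 = NOT s
u4 = u2 NOR u3 = (r XOR (p NOR r)) NOR NOT s
At p=1, q=0, r=0, s=1: circuit gives 1, formula gives 0.

No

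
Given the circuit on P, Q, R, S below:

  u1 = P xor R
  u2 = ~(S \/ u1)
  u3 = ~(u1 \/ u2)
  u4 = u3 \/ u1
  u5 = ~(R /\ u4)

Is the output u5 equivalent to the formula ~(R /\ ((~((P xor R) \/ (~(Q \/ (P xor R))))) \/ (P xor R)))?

No

u1 = P xor R
u2 = ~(S \/ u1) = ~(S \/ (P xor R))
u3 = ~(u1 \/ u2) = ~((P xor R) \/ (~(S \/ (P xor R))))
u4 = u3 \/ u1 = (~((P xor R) \/ (~(S \/ (P xor R))))) \/ (P xor R)
u5 = ~(R /\ u4) = ~(R /\ ((~((P xor R) \/ (~(S \/ (P xor R))))) \/ (P xor R)))
At P=1, Q=0, R=1, S=1: circuit gives 0, formula gives 1.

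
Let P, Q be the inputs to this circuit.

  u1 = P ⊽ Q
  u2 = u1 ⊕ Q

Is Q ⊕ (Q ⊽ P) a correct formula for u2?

Yes

u1 = P ⊽ Q
u2 = u1 ⊕ Q = (P ⊽ Q) ⊕ Q
At P=1, Q=0: circuit gives 0, formula gives 0.
At P=0, Q=0: circuit gives 1, formula gives 1.
Agrees on all 4 inputs.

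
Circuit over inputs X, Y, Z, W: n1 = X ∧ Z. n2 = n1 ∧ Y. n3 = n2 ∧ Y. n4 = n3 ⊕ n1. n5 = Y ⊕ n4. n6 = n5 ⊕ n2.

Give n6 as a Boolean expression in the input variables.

n1 = X ∧ Z
n2 = n1 ∧ Y = (X ∧ Z) ∧ Y
n3 = n2 ∧ Y = ((X ∧ Z) ∧ Y) ∧ Y
n4 = n3 ⊕ n1 = (((X ∧ Z) ∧ Y) ∧ Y) ⊕ (X ∧ Z)
n5 = Y ⊕ n4 = Y ⊕ ((((X ∧ Z) ∧ Y) ∧ Y) ⊕ (X ∧ Z))
n6 = n5 ⊕ n2 = (Y ⊕ ((((X ∧ Z) ∧ Y) ∧ Y) ⊕ (X ∧ Z))) ⊕ ((X ∧ Z) ∧ Y)

(Y ⊕ ((((X ∧ Z) ∧ Y) ∧ Y) ⊕ (X ∧ Z))) ⊕ ((X ∧ Z) ∧ Y)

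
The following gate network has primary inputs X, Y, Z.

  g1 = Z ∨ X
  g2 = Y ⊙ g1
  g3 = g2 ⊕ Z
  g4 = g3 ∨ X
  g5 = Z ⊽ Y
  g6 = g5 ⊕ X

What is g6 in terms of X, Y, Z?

g5 = Z ⊽ Y
g6 = g5 ⊕ X = (Z ⊽ Y) ⊕ X

(Z ⊽ Y) ⊕ X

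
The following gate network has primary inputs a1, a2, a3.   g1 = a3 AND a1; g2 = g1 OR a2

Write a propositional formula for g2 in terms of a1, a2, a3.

(a3 AND a1) OR a2

g1 = a3 AND a1
g2 = g1 OR a2 = (a3 AND a1) OR a2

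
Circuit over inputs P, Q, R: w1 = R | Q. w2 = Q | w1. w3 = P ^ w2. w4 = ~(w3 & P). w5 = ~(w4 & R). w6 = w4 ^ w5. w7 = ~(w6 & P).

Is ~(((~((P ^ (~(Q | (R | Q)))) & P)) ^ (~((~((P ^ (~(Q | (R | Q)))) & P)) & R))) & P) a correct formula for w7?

w1 = R | Q
w2 = Q | w1 = Q | (R | Q)
w3 = P ^ w2 = P ^ (Q | (R | Q))
w4 = ~(w3 & P) = ~((P ^ (Q | (R | Q))) & P)
w5 = ~(w4 & R) = ~((~((P ^ (Q | (R | Q))) & P)) & R)
w6 = w4 ^ w5 = (~((P ^ (Q | (R | Q))) & P)) ^ (~((~((P ^ (Q | (R | Q))) & P)) & R))
w7 = ~(w6 & P) = ~(((~((P ^ (Q | (R | Q))) & P)) ^ (~((~((P ^ (Q | (R | Q))) & P)) & R))) & P)
At P=1, Q=0, R=0: circuit gives 0, formula gives 1.

No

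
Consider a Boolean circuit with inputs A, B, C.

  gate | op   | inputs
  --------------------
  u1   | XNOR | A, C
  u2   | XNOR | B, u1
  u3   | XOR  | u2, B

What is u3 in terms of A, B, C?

u1 = A XNOR C
u2 = B XNOR u1 = B XNOR (A XNOR C)
u3 = u2 XOR B = (B XNOR (A XNOR C)) XOR B

(B XNOR (A XNOR C)) XOR B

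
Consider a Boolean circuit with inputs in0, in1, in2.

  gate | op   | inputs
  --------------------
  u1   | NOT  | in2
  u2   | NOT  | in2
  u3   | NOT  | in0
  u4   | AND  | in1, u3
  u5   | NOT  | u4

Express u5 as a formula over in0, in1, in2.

u3 = NOT in0
u4 = in1 AND u3 = in1 AND NOT in0
u5 = NOT u4 = NOT (in1 AND NOT in0)

NOT (in1 AND NOT in0)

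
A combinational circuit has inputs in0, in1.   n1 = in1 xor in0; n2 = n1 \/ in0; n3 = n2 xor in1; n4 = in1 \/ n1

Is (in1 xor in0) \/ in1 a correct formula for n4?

Yes

n1 = in1 xor in0
n4 = in1 \/ n1 = in1 \/ (in1 xor in0)
At in0=0, in1=0: circuit gives 0, formula gives 0.
At in0=0, in1=1: circuit gives 1, formula gives 1.
Agrees on all 4 inputs.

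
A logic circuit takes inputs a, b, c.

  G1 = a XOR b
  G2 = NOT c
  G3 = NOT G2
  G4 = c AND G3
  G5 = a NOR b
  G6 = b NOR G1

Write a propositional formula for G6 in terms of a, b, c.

G1 = a XOR b
G6 = b NOR G1 = b NOR (a XOR b)

b NOR (a XOR b)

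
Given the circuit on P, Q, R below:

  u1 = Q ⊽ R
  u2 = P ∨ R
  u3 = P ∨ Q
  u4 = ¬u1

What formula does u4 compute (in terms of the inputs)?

¬(Q ⊽ R)

u1 = Q ⊽ R
u4 = ¬u1 = ¬(Q ⊽ R)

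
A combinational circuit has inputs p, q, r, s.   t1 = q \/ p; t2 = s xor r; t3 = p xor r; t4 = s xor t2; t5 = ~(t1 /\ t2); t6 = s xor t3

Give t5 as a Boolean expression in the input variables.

t1 = q \/ p
t2 = s xor r
t5 = ~(t1 /\ t2) = ~((q \/ p) /\ (s xor r))

~((q \/ p) /\ (s xor r))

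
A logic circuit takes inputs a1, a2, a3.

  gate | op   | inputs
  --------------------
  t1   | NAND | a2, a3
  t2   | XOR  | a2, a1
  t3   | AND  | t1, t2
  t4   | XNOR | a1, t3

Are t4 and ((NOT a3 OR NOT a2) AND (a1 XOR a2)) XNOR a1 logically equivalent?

t1 = a2 NAND a3
t2 = a2 XOR a1
t3 = t1 AND t2 = (a2 NAND a3) AND (a2 XOR a1)
t4 = a1 XNOR t3 = a1 XNOR ((a2 NAND a3) AND (a2 XOR a1))
At a1=0, a2=1, a3=0: circuit gives 0, formula gives 0.
At a1=0, a2=0, a3=0: circuit gives 1, formula gives 1.
Agrees on all 8 inputs.

Yes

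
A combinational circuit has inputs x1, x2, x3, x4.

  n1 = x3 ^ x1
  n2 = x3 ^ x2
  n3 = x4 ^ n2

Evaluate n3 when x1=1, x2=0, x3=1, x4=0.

1

n2 = 1 ^ 0 = 1
n3 = 0 ^ 1 = 1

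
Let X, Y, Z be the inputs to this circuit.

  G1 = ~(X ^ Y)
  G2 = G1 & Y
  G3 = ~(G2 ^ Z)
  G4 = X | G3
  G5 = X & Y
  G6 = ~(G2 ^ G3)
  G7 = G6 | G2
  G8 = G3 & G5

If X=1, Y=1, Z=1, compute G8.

1

G1 = ~(1 ^ 1) = 1
G2 = 1 & 1 = 1
G3 = ~(1 ^ 1) = 1
G5 = 1 & 1 = 1
G8 = 1 & 1 = 1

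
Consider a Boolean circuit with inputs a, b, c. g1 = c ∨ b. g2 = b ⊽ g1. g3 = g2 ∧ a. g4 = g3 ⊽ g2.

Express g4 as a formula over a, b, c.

g1 = c ∨ b
g2 = b ⊽ g1 = b ⊽ (c ∨ b)
g3 = g2 ∧ a = (b ⊽ (c ∨ b)) ∧ a
g4 = g3 ⊽ g2 = ((b ⊽ (c ∨ b)) ∧ a) ⊽ (b ⊽ (c ∨ b))

((b ⊽ (c ∨ b)) ∧ a) ⊽ (b ⊽ (c ∨ b))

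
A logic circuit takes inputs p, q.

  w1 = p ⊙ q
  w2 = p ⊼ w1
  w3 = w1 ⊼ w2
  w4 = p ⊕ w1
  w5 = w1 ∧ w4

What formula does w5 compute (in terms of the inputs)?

w1 = p ⊙ q
w4 = p ⊕ w1 = p ⊕ (p ⊙ q)
w5 = w1 ∧ w4 = (p ⊙ q) ∧ (p ⊕ (p ⊙ q))

(p ⊙ q) ∧ (p ⊕ (p ⊙ q))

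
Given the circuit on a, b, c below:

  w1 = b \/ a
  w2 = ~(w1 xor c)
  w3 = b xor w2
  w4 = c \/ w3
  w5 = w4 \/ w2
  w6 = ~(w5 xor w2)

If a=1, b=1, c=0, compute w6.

0

w1 = 1 \/ 1 = 1
w2 = ~(1 xor 0) = 0
w3 = 1 xor 0 = 1
w4 = 0 \/ 1 = 1
w5 = 1 \/ 0 = 1
w6 = ~(1 xor 0) = 0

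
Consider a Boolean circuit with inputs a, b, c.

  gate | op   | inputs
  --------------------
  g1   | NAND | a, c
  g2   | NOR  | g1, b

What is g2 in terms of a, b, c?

g1 = a NAND c
g2 = g1 NOR b = (a NAND c) NOR b

(a NAND c) NOR b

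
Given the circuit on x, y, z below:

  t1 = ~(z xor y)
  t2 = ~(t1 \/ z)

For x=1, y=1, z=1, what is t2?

t1 = ~(1 xor 1) = 1
t2 = ~(1 \/ 1) = 0

0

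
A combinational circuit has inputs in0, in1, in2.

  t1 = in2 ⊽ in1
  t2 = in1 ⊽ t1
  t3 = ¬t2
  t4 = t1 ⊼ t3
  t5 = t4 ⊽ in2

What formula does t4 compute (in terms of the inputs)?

(in2 ⊽ in1) ⊼ ¬(in1 ⊽ (in2 ⊽ in1))

t1 = in2 ⊽ in1
t2 = in1 ⊽ t1 = in1 ⊽ (in2 ⊽ in1)
t3 = ¬t2 = ¬(in1 ⊽ (in2 ⊽ in1))
t4 = t1 ⊼ t3 = (in2 ⊽ in1) ⊼ ¬(in1 ⊽ (in2 ⊽ in1))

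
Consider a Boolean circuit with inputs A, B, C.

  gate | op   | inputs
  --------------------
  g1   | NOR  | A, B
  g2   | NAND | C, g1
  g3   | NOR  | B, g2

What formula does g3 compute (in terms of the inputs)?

g1 = A NOR B
g2 = C NAND g1 = C NAND (A NOR B)
g3 = B NOR g2 = B NOR (C NAND (A NOR B))

B NOR (C NAND (A NOR B))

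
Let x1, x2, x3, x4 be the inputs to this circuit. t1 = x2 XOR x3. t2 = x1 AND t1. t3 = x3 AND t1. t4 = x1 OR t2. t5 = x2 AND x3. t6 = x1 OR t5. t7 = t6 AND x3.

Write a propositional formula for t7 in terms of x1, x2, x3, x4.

(x1 OR (x2 AND x3)) AND x3

t5 = x2 AND x3
t6 = x1 OR t5 = x1 OR (x2 AND x3)
t7 = t6 AND x3 = (x1 OR (x2 AND x3)) AND x3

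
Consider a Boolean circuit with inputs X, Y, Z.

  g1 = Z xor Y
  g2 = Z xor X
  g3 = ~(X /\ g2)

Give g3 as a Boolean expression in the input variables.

g2 = Z xor X
g3 = ~(X /\ g2) = ~(X /\ (Z xor X))

~(X /\ (Z xor X))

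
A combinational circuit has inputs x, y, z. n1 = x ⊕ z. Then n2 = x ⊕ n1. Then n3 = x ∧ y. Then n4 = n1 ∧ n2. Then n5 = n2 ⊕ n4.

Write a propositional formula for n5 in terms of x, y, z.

(x ⊕ (x ⊕ z)) ⊕ ((x ⊕ z) ∧ (x ⊕ (x ⊕ z)))

n1 = x ⊕ z
n2 = x ⊕ n1 = x ⊕ (x ⊕ z)
n4 = n1 ∧ n2 = (x ⊕ z) ∧ (x ⊕ (x ⊕ z))
n5 = n2 ⊕ n4 = (x ⊕ (x ⊕ z)) ⊕ ((x ⊕ z) ∧ (x ⊕ (x ⊕ z)))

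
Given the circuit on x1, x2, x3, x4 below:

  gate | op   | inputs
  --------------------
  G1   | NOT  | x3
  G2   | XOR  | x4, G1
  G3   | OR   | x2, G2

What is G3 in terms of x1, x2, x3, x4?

x2 OR (x4 XOR NOT x3)

G1 = NOT x3
G2 = x4 XOR G1 = x4 XOR NOT x3
G3 = x2 OR G2 = x2 OR (x4 XOR NOT x3)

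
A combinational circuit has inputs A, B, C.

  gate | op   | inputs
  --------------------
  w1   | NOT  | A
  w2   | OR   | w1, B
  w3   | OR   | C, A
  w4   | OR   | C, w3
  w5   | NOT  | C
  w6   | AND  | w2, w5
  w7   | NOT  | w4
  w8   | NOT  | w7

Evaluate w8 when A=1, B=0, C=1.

1

w3 = 1 OR 1 = 1
w4 = 1 OR 1 = 1
w7 = NOT 1 = 0
w8 = NOT 0 = 1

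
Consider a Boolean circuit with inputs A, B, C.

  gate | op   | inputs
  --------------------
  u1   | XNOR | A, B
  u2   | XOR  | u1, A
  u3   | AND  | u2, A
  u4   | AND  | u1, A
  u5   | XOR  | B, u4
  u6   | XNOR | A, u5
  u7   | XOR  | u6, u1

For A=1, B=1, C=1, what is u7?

1

u1 = 1 XNOR 1 = 1
u4 = 1 AND 1 = 1
u5 = 1 XOR 1 = 0
u6 = 1 XNOR 0 = 0
u7 = 0 XOR 1 = 1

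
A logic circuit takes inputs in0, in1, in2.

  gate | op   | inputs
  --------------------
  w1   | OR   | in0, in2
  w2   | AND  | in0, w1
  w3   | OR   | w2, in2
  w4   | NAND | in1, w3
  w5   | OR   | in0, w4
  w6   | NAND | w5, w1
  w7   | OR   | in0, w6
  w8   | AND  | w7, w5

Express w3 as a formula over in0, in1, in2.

(in0 AND (in0 OR in2)) OR in2

w1 = in0 OR in2
w2 = in0 AND w1 = in0 AND (in0 OR in2)
w3 = w2 OR in2 = (in0 AND (in0 OR in2)) OR in2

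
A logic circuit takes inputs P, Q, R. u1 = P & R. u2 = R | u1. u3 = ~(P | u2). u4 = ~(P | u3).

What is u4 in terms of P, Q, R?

u1 = P & R
u2 = R | u1 = R | (P & R)
u3 = ~(P | u2) = ~(P | (R | (P & R)))
u4 = ~(P | u3) = ~(P | (~(P | (R | (P & R)))))

~(P | (~(P | (R | (P & R)))))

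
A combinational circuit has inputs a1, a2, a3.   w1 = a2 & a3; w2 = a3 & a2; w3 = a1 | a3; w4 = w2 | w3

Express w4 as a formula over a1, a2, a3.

w2 = a3 & a2
w3 = a1 | a3
w4 = w2 | w3 = (a3 & a2) | (a1 | a3)

(a3 & a2) | (a1 | a3)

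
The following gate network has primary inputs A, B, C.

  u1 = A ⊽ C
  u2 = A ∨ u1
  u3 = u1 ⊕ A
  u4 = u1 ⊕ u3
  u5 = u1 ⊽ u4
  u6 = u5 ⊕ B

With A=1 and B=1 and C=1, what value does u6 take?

1

u1 = 1 ⊽ 1 = 0
u3 = 0 ⊕ 1 = 1
u4 = 0 ⊕ 1 = 1
u5 = 0 ⊽ 1 = 0
u6 = 0 ⊕ 1 = 1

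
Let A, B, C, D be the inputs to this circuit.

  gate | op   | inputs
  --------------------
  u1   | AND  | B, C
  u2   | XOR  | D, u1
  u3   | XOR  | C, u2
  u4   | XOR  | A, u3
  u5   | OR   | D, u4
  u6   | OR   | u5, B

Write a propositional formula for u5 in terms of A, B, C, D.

u1 = B AND C
u2 = D XOR u1 = D XOR (B AND C)
u3 = C XOR u2 = C XOR (D XOR (B AND C))
u4 = A XOR u3 = A XOR (C XOR (D XOR (B AND C)))
u5 = D OR u4 = D OR (A XOR (C XOR (D XOR (B AND C))))

D OR (A XOR (C XOR (D XOR (B AND C))))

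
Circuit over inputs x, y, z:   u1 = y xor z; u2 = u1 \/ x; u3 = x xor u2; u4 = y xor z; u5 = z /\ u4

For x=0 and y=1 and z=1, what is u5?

u4 = 1 xor 1 = 0
u5 = 1 /\ 0 = 0

0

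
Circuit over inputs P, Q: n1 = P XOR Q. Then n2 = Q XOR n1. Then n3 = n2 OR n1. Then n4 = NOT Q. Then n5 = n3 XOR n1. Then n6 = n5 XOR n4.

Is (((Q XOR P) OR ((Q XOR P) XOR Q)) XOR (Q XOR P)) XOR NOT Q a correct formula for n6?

n1 = P XOR Q
n2 = Q XOR n1 = Q XOR (P XOR Q)
n3 = n2 OR n1 = (Q XOR (P XOR Q)) OR (P XOR Q)
n4 = NOT Q
n5 = n3 XOR n1 = ((Q XOR (P XOR Q)) OR (P XOR Q)) XOR (P XOR Q)
n6 = n5 XOR n4 = (((Q XOR (P XOR Q)) OR (P XOR Q)) XOR (P XOR Q)) XOR NOT Q
At P=0, Q=1: circuit gives 0, formula gives 0.
At P=0, Q=0: circuit gives 1, formula gives 1.
Agrees on all 4 inputs.

Yes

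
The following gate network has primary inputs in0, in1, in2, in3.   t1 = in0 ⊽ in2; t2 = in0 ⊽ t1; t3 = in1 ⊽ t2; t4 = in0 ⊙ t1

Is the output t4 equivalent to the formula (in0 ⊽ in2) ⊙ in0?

t1 = in0 ⊽ in2
t4 = in0 ⊙ t1 = in0 ⊙ (in0 ⊽ in2)
At in0=0, in1=0, in2=0, in3=0: circuit gives 0, formula gives 0.
At in0=0, in1=0, in2=1, in3=0: circuit gives 1, formula gives 1.
Agrees on all 16 inputs.

Yes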